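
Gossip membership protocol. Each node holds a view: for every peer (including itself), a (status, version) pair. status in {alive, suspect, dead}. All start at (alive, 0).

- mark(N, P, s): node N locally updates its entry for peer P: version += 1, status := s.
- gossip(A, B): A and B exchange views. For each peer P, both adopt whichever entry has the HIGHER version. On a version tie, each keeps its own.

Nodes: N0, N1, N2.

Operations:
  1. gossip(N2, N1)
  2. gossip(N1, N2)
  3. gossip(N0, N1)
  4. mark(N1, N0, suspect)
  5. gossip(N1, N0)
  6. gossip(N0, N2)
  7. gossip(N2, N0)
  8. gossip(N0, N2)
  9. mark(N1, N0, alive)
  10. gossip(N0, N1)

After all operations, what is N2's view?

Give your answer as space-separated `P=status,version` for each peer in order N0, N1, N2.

Answer: N0=suspect,1 N1=alive,0 N2=alive,0

Derivation:
Op 1: gossip N2<->N1 -> N2.N0=(alive,v0) N2.N1=(alive,v0) N2.N2=(alive,v0) | N1.N0=(alive,v0) N1.N1=(alive,v0) N1.N2=(alive,v0)
Op 2: gossip N1<->N2 -> N1.N0=(alive,v0) N1.N1=(alive,v0) N1.N2=(alive,v0) | N2.N0=(alive,v0) N2.N1=(alive,v0) N2.N2=(alive,v0)
Op 3: gossip N0<->N1 -> N0.N0=(alive,v0) N0.N1=(alive,v0) N0.N2=(alive,v0) | N1.N0=(alive,v0) N1.N1=(alive,v0) N1.N2=(alive,v0)
Op 4: N1 marks N0=suspect -> (suspect,v1)
Op 5: gossip N1<->N0 -> N1.N0=(suspect,v1) N1.N1=(alive,v0) N1.N2=(alive,v0) | N0.N0=(suspect,v1) N0.N1=(alive,v0) N0.N2=(alive,v0)
Op 6: gossip N0<->N2 -> N0.N0=(suspect,v1) N0.N1=(alive,v0) N0.N2=(alive,v0) | N2.N0=(suspect,v1) N2.N1=(alive,v0) N2.N2=(alive,v0)
Op 7: gossip N2<->N0 -> N2.N0=(suspect,v1) N2.N1=(alive,v0) N2.N2=(alive,v0) | N0.N0=(suspect,v1) N0.N1=(alive,v0) N0.N2=(alive,v0)
Op 8: gossip N0<->N2 -> N0.N0=(suspect,v1) N0.N1=(alive,v0) N0.N2=(alive,v0) | N2.N0=(suspect,v1) N2.N1=(alive,v0) N2.N2=(alive,v0)
Op 9: N1 marks N0=alive -> (alive,v2)
Op 10: gossip N0<->N1 -> N0.N0=(alive,v2) N0.N1=(alive,v0) N0.N2=(alive,v0) | N1.N0=(alive,v2) N1.N1=(alive,v0) N1.N2=(alive,v0)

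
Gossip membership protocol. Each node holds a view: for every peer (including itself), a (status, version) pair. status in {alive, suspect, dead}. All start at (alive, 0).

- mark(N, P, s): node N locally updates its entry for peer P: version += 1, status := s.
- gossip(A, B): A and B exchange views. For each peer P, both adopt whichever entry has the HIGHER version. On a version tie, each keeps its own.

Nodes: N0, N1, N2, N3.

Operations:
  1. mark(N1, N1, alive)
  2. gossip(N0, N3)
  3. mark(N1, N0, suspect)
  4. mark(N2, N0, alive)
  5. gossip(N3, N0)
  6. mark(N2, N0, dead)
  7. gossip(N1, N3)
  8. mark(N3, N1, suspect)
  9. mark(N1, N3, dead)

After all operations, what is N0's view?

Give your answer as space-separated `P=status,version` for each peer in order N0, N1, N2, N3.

Answer: N0=alive,0 N1=alive,0 N2=alive,0 N3=alive,0

Derivation:
Op 1: N1 marks N1=alive -> (alive,v1)
Op 2: gossip N0<->N3 -> N0.N0=(alive,v0) N0.N1=(alive,v0) N0.N2=(alive,v0) N0.N3=(alive,v0) | N3.N0=(alive,v0) N3.N1=(alive,v0) N3.N2=(alive,v0) N3.N3=(alive,v0)
Op 3: N1 marks N0=suspect -> (suspect,v1)
Op 4: N2 marks N0=alive -> (alive,v1)
Op 5: gossip N3<->N0 -> N3.N0=(alive,v0) N3.N1=(alive,v0) N3.N2=(alive,v0) N3.N3=(alive,v0) | N0.N0=(alive,v0) N0.N1=(alive,v0) N0.N2=(alive,v0) N0.N3=(alive,v0)
Op 6: N2 marks N0=dead -> (dead,v2)
Op 7: gossip N1<->N3 -> N1.N0=(suspect,v1) N1.N1=(alive,v1) N1.N2=(alive,v0) N1.N3=(alive,v0) | N3.N0=(suspect,v1) N3.N1=(alive,v1) N3.N2=(alive,v0) N3.N3=(alive,v0)
Op 8: N3 marks N1=suspect -> (suspect,v2)
Op 9: N1 marks N3=dead -> (dead,v1)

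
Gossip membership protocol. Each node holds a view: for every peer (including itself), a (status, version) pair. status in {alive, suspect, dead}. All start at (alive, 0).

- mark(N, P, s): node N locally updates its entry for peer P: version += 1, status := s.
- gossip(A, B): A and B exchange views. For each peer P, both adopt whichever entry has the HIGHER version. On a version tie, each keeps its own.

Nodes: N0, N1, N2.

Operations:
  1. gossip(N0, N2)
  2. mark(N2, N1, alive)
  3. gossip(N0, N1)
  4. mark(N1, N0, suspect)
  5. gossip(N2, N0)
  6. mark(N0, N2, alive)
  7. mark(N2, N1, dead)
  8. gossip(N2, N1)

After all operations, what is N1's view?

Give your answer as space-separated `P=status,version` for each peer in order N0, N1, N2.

Op 1: gossip N0<->N2 -> N0.N0=(alive,v0) N0.N1=(alive,v0) N0.N2=(alive,v0) | N2.N0=(alive,v0) N2.N1=(alive,v0) N2.N2=(alive,v0)
Op 2: N2 marks N1=alive -> (alive,v1)
Op 3: gossip N0<->N1 -> N0.N0=(alive,v0) N0.N1=(alive,v0) N0.N2=(alive,v0) | N1.N0=(alive,v0) N1.N1=(alive,v0) N1.N2=(alive,v0)
Op 4: N1 marks N0=suspect -> (suspect,v1)
Op 5: gossip N2<->N0 -> N2.N0=(alive,v0) N2.N1=(alive,v1) N2.N2=(alive,v0) | N0.N0=(alive,v0) N0.N1=(alive,v1) N0.N2=(alive,v0)
Op 6: N0 marks N2=alive -> (alive,v1)
Op 7: N2 marks N1=dead -> (dead,v2)
Op 8: gossip N2<->N1 -> N2.N0=(suspect,v1) N2.N1=(dead,v2) N2.N2=(alive,v0) | N1.N0=(suspect,v1) N1.N1=(dead,v2) N1.N2=(alive,v0)

Answer: N0=suspect,1 N1=dead,2 N2=alive,0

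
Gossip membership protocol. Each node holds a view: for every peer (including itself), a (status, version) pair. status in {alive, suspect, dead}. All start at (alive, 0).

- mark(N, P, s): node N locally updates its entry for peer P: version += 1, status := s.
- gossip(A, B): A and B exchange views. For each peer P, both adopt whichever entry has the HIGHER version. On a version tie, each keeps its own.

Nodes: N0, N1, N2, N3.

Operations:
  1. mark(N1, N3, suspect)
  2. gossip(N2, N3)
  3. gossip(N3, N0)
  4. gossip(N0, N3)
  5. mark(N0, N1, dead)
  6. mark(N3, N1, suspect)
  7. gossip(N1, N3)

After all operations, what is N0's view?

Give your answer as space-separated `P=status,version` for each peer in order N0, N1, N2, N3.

Op 1: N1 marks N3=suspect -> (suspect,v1)
Op 2: gossip N2<->N3 -> N2.N0=(alive,v0) N2.N1=(alive,v0) N2.N2=(alive,v0) N2.N3=(alive,v0) | N3.N0=(alive,v0) N3.N1=(alive,v0) N3.N2=(alive,v0) N3.N3=(alive,v0)
Op 3: gossip N3<->N0 -> N3.N0=(alive,v0) N3.N1=(alive,v0) N3.N2=(alive,v0) N3.N3=(alive,v0) | N0.N0=(alive,v0) N0.N1=(alive,v0) N0.N2=(alive,v0) N0.N3=(alive,v0)
Op 4: gossip N0<->N3 -> N0.N0=(alive,v0) N0.N1=(alive,v0) N0.N2=(alive,v0) N0.N3=(alive,v0) | N3.N0=(alive,v0) N3.N1=(alive,v0) N3.N2=(alive,v0) N3.N3=(alive,v0)
Op 5: N0 marks N1=dead -> (dead,v1)
Op 6: N3 marks N1=suspect -> (suspect,v1)
Op 7: gossip N1<->N3 -> N1.N0=(alive,v0) N1.N1=(suspect,v1) N1.N2=(alive,v0) N1.N3=(suspect,v1) | N3.N0=(alive,v0) N3.N1=(suspect,v1) N3.N2=(alive,v0) N3.N3=(suspect,v1)

Answer: N0=alive,0 N1=dead,1 N2=alive,0 N3=alive,0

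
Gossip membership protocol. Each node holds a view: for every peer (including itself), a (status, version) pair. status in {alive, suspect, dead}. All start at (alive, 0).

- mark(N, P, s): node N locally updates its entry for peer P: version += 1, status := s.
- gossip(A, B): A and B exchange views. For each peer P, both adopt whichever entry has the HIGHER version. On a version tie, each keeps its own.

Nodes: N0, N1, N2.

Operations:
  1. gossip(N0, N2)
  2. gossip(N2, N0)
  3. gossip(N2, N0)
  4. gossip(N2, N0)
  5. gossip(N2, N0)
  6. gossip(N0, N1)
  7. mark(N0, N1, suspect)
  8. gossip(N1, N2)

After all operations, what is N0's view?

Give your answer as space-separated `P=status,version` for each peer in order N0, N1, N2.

Op 1: gossip N0<->N2 -> N0.N0=(alive,v0) N0.N1=(alive,v0) N0.N2=(alive,v0) | N2.N0=(alive,v0) N2.N1=(alive,v0) N2.N2=(alive,v0)
Op 2: gossip N2<->N0 -> N2.N0=(alive,v0) N2.N1=(alive,v0) N2.N2=(alive,v0) | N0.N0=(alive,v0) N0.N1=(alive,v0) N0.N2=(alive,v0)
Op 3: gossip N2<->N0 -> N2.N0=(alive,v0) N2.N1=(alive,v0) N2.N2=(alive,v0) | N0.N0=(alive,v0) N0.N1=(alive,v0) N0.N2=(alive,v0)
Op 4: gossip N2<->N0 -> N2.N0=(alive,v0) N2.N1=(alive,v0) N2.N2=(alive,v0) | N0.N0=(alive,v0) N0.N1=(alive,v0) N0.N2=(alive,v0)
Op 5: gossip N2<->N0 -> N2.N0=(alive,v0) N2.N1=(alive,v0) N2.N2=(alive,v0) | N0.N0=(alive,v0) N0.N1=(alive,v0) N0.N2=(alive,v0)
Op 6: gossip N0<->N1 -> N0.N0=(alive,v0) N0.N1=(alive,v0) N0.N2=(alive,v0) | N1.N0=(alive,v0) N1.N1=(alive,v0) N1.N2=(alive,v0)
Op 7: N0 marks N1=suspect -> (suspect,v1)
Op 8: gossip N1<->N2 -> N1.N0=(alive,v0) N1.N1=(alive,v0) N1.N2=(alive,v0) | N2.N0=(alive,v0) N2.N1=(alive,v0) N2.N2=(alive,v0)

Answer: N0=alive,0 N1=suspect,1 N2=alive,0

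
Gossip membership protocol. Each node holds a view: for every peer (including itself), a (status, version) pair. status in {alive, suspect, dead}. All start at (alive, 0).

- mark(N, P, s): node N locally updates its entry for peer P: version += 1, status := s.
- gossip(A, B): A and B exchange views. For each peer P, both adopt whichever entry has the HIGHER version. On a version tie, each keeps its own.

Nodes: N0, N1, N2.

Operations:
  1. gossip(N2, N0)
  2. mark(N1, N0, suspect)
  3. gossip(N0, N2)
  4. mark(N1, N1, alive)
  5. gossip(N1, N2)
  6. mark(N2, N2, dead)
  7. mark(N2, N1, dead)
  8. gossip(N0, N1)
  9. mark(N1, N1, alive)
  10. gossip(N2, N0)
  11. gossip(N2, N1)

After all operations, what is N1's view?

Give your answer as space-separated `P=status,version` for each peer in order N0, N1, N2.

Op 1: gossip N2<->N0 -> N2.N0=(alive,v0) N2.N1=(alive,v0) N2.N2=(alive,v0) | N0.N0=(alive,v0) N0.N1=(alive,v0) N0.N2=(alive,v0)
Op 2: N1 marks N0=suspect -> (suspect,v1)
Op 3: gossip N0<->N2 -> N0.N0=(alive,v0) N0.N1=(alive,v0) N0.N2=(alive,v0) | N2.N0=(alive,v0) N2.N1=(alive,v0) N2.N2=(alive,v0)
Op 4: N1 marks N1=alive -> (alive,v1)
Op 5: gossip N1<->N2 -> N1.N0=(suspect,v1) N1.N1=(alive,v1) N1.N2=(alive,v0) | N2.N0=(suspect,v1) N2.N1=(alive,v1) N2.N2=(alive,v0)
Op 6: N2 marks N2=dead -> (dead,v1)
Op 7: N2 marks N1=dead -> (dead,v2)
Op 8: gossip N0<->N1 -> N0.N0=(suspect,v1) N0.N1=(alive,v1) N0.N2=(alive,v0) | N1.N0=(suspect,v1) N1.N1=(alive,v1) N1.N2=(alive,v0)
Op 9: N1 marks N1=alive -> (alive,v2)
Op 10: gossip N2<->N0 -> N2.N0=(suspect,v1) N2.N1=(dead,v2) N2.N2=(dead,v1) | N0.N0=(suspect,v1) N0.N1=(dead,v2) N0.N2=(dead,v1)
Op 11: gossip N2<->N1 -> N2.N0=(suspect,v1) N2.N1=(dead,v2) N2.N2=(dead,v1) | N1.N0=(suspect,v1) N1.N1=(alive,v2) N1.N2=(dead,v1)

Answer: N0=suspect,1 N1=alive,2 N2=dead,1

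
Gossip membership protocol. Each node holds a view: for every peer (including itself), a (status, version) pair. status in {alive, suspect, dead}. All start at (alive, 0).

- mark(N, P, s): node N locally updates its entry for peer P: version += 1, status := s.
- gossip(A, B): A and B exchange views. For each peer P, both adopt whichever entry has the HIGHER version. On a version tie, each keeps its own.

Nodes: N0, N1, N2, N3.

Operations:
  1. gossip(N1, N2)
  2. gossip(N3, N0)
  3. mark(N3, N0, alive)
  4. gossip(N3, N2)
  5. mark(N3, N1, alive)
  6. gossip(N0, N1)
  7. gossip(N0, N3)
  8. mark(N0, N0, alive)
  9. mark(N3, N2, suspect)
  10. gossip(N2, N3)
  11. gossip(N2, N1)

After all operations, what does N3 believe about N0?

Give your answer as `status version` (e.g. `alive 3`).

Answer: alive 1

Derivation:
Op 1: gossip N1<->N2 -> N1.N0=(alive,v0) N1.N1=(alive,v0) N1.N2=(alive,v0) N1.N3=(alive,v0) | N2.N0=(alive,v0) N2.N1=(alive,v0) N2.N2=(alive,v0) N2.N3=(alive,v0)
Op 2: gossip N3<->N0 -> N3.N0=(alive,v0) N3.N1=(alive,v0) N3.N2=(alive,v0) N3.N3=(alive,v0) | N0.N0=(alive,v0) N0.N1=(alive,v0) N0.N2=(alive,v0) N0.N3=(alive,v0)
Op 3: N3 marks N0=alive -> (alive,v1)
Op 4: gossip N3<->N2 -> N3.N0=(alive,v1) N3.N1=(alive,v0) N3.N2=(alive,v0) N3.N3=(alive,v0) | N2.N0=(alive,v1) N2.N1=(alive,v0) N2.N2=(alive,v0) N2.N3=(alive,v0)
Op 5: N3 marks N1=alive -> (alive,v1)
Op 6: gossip N0<->N1 -> N0.N0=(alive,v0) N0.N1=(alive,v0) N0.N2=(alive,v0) N0.N3=(alive,v0) | N1.N0=(alive,v0) N1.N1=(alive,v0) N1.N2=(alive,v0) N1.N3=(alive,v0)
Op 7: gossip N0<->N3 -> N0.N0=(alive,v1) N0.N1=(alive,v1) N0.N2=(alive,v0) N0.N3=(alive,v0) | N3.N0=(alive,v1) N3.N1=(alive,v1) N3.N2=(alive,v0) N3.N3=(alive,v0)
Op 8: N0 marks N0=alive -> (alive,v2)
Op 9: N3 marks N2=suspect -> (suspect,v1)
Op 10: gossip N2<->N3 -> N2.N0=(alive,v1) N2.N1=(alive,v1) N2.N2=(suspect,v1) N2.N3=(alive,v0) | N3.N0=(alive,v1) N3.N1=(alive,v1) N3.N2=(suspect,v1) N3.N3=(alive,v0)
Op 11: gossip N2<->N1 -> N2.N0=(alive,v1) N2.N1=(alive,v1) N2.N2=(suspect,v1) N2.N3=(alive,v0) | N1.N0=(alive,v1) N1.N1=(alive,v1) N1.N2=(suspect,v1) N1.N3=(alive,v0)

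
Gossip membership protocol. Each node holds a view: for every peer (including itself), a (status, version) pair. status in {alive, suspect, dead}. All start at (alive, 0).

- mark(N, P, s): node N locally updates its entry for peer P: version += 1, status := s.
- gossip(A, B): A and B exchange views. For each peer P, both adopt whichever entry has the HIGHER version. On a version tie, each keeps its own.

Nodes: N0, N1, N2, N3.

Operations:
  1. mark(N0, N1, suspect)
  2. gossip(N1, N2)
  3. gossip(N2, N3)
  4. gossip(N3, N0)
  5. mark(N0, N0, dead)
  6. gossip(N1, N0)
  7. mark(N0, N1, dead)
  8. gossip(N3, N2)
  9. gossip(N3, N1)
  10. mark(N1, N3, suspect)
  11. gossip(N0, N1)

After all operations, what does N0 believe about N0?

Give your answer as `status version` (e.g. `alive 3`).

Answer: dead 1

Derivation:
Op 1: N0 marks N1=suspect -> (suspect,v1)
Op 2: gossip N1<->N2 -> N1.N0=(alive,v0) N1.N1=(alive,v0) N1.N2=(alive,v0) N1.N3=(alive,v0) | N2.N0=(alive,v0) N2.N1=(alive,v0) N2.N2=(alive,v0) N2.N3=(alive,v0)
Op 3: gossip N2<->N3 -> N2.N0=(alive,v0) N2.N1=(alive,v0) N2.N2=(alive,v0) N2.N3=(alive,v0) | N3.N0=(alive,v0) N3.N1=(alive,v0) N3.N2=(alive,v0) N3.N3=(alive,v0)
Op 4: gossip N3<->N0 -> N3.N0=(alive,v0) N3.N1=(suspect,v1) N3.N2=(alive,v0) N3.N3=(alive,v0) | N0.N0=(alive,v0) N0.N1=(suspect,v1) N0.N2=(alive,v0) N0.N3=(alive,v0)
Op 5: N0 marks N0=dead -> (dead,v1)
Op 6: gossip N1<->N0 -> N1.N0=(dead,v1) N1.N1=(suspect,v1) N1.N2=(alive,v0) N1.N3=(alive,v0) | N0.N0=(dead,v1) N0.N1=(suspect,v1) N0.N2=(alive,v0) N0.N3=(alive,v0)
Op 7: N0 marks N1=dead -> (dead,v2)
Op 8: gossip N3<->N2 -> N3.N0=(alive,v0) N3.N1=(suspect,v1) N3.N2=(alive,v0) N3.N3=(alive,v0) | N2.N0=(alive,v0) N2.N1=(suspect,v1) N2.N2=(alive,v0) N2.N3=(alive,v0)
Op 9: gossip N3<->N1 -> N3.N0=(dead,v1) N3.N1=(suspect,v1) N3.N2=(alive,v0) N3.N3=(alive,v0) | N1.N0=(dead,v1) N1.N1=(suspect,v1) N1.N2=(alive,v0) N1.N3=(alive,v0)
Op 10: N1 marks N3=suspect -> (suspect,v1)
Op 11: gossip N0<->N1 -> N0.N0=(dead,v1) N0.N1=(dead,v2) N0.N2=(alive,v0) N0.N3=(suspect,v1) | N1.N0=(dead,v1) N1.N1=(dead,v2) N1.N2=(alive,v0) N1.N3=(suspect,v1)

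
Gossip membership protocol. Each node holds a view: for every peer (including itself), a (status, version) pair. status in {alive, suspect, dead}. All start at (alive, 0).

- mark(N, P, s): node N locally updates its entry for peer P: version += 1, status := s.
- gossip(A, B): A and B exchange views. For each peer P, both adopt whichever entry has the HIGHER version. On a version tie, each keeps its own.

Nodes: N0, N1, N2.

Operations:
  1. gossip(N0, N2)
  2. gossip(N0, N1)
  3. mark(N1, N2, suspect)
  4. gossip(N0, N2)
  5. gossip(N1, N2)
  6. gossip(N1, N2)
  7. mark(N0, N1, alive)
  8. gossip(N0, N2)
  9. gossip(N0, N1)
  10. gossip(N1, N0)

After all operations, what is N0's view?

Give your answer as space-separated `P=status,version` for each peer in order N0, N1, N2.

Op 1: gossip N0<->N2 -> N0.N0=(alive,v0) N0.N1=(alive,v0) N0.N2=(alive,v0) | N2.N0=(alive,v0) N2.N1=(alive,v0) N2.N2=(alive,v0)
Op 2: gossip N0<->N1 -> N0.N0=(alive,v0) N0.N1=(alive,v0) N0.N2=(alive,v0) | N1.N0=(alive,v0) N1.N1=(alive,v0) N1.N2=(alive,v0)
Op 3: N1 marks N2=suspect -> (suspect,v1)
Op 4: gossip N0<->N2 -> N0.N0=(alive,v0) N0.N1=(alive,v0) N0.N2=(alive,v0) | N2.N0=(alive,v0) N2.N1=(alive,v0) N2.N2=(alive,v0)
Op 5: gossip N1<->N2 -> N1.N0=(alive,v0) N1.N1=(alive,v0) N1.N2=(suspect,v1) | N2.N0=(alive,v0) N2.N1=(alive,v0) N2.N2=(suspect,v1)
Op 6: gossip N1<->N2 -> N1.N0=(alive,v0) N1.N1=(alive,v0) N1.N2=(suspect,v1) | N2.N0=(alive,v0) N2.N1=(alive,v0) N2.N2=(suspect,v1)
Op 7: N0 marks N1=alive -> (alive,v1)
Op 8: gossip N0<->N2 -> N0.N0=(alive,v0) N0.N1=(alive,v1) N0.N2=(suspect,v1) | N2.N0=(alive,v0) N2.N1=(alive,v1) N2.N2=(suspect,v1)
Op 9: gossip N0<->N1 -> N0.N0=(alive,v0) N0.N1=(alive,v1) N0.N2=(suspect,v1) | N1.N0=(alive,v0) N1.N1=(alive,v1) N1.N2=(suspect,v1)
Op 10: gossip N1<->N0 -> N1.N0=(alive,v0) N1.N1=(alive,v1) N1.N2=(suspect,v1) | N0.N0=(alive,v0) N0.N1=(alive,v1) N0.N2=(suspect,v1)

Answer: N0=alive,0 N1=alive,1 N2=suspect,1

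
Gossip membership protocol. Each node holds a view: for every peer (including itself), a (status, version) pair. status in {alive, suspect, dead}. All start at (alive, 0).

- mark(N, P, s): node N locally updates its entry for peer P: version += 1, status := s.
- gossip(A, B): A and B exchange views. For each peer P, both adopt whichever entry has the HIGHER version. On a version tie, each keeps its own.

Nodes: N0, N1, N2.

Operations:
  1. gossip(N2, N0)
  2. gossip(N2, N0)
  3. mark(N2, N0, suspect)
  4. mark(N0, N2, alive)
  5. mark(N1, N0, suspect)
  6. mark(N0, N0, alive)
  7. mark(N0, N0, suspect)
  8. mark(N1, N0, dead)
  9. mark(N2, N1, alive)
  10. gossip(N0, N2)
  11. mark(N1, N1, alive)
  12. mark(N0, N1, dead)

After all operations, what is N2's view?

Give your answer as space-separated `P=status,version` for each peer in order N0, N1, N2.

Op 1: gossip N2<->N0 -> N2.N0=(alive,v0) N2.N1=(alive,v0) N2.N2=(alive,v0) | N0.N0=(alive,v0) N0.N1=(alive,v0) N0.N2=(alive,v0)
Op 2: gossip N2<->N0 -> N2.N0=(alive,v0) N2.N1=(alive,v0) N2.N2=(alive,v0) | N0.N0=(alive,v0) N0.N1=(alive,v0) N0.N2=(alive,v0)
Op 3: N2 marks N0=suspect -> (suspect,v1)
Op 4: N0 marks N2=alive -> (alive,v1)
Op 5: N1 marks N0=suspect -> (suspect,v1)
Op 6: N0 marks N0=alive -> (alive,v1)
Op 7: N0 marks N0=suspect -> (suspect,v2)
Op 8: N1 marks N0=dead -> (dead,v2)
Op 9: N2 marks N1=alive -> (alive,v1)
Op 10: gossip N0<->N2 -> N0.N0=(suspect,v2) N0.N1=(alive,v1) N0.N2=(alive,v1) | N2.N0=(suspect,v2) N2.N1=(alive,v1) N2.N2=(alive,v1)
Op 11: N1 marks N1=alive -> (alive,v1)
Op 12: N0 marks N1=dead -> (dead,v2)

Answer: N0=suspect,2 N1=alive,1 N2=alive,1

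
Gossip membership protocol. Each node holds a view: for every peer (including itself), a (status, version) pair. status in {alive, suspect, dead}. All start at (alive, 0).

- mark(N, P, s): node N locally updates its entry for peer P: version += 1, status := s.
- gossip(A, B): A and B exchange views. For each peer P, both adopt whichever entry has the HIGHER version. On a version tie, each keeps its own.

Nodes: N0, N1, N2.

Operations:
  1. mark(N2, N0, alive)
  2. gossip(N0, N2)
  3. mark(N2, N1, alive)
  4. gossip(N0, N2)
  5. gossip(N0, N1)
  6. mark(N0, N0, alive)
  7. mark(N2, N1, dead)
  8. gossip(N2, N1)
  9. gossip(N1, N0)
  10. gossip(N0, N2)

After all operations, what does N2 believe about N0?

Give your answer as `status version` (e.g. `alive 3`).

Op 1: N2 marks N0=alive -> (alive,v1)
Op 2: gossip N0<->N2 -> N0.N0=(alive,v1) N0.N1=(alive,v0) N0.N2=(alive,v0) | N2.N0=(alive,v1) N2.N1=(alive,v0) N2.N2=(alive,v0)
Op 3: N2 marks N1=alive -> (alive,v1)
Op 4: gossip N0<->N2 -> N0.N0=(alive,v1) N0.N1=(alive,v1) N0.N2=(alive,v0) | N2.N0=(alive,v1) N2.N1=(alive,v1) N2.N2=(alive,v0)
Op 5: gossip N0<->N1 -> N0.N0=(alive,v1) N0.N1=(alive,v1) N0.N2=(alive,v0) | N1.N0=(alive,v1) N1.N1=(alive,v1) N1.N2=(alive,v0)
Op 6: N0 marks N0=alive -> (alive,v2)
Op 7: N2 marks N1=dead -> (dead,v2)
Op 8: gossip N2<->N1 -> N2.N0=(alive,v1) N2.N1=(dead,v2) N2.N2=(alive,v0) | N1.N0=(alive,v1) N1.N1=(dead,v2) N1.N2=(alive,v0)
Op 9: gossip N1<->N0 -> N1.N0=(alive,v2) N1.N1=(dead,v2) N1.N2=(alive,v0) | N0.N0=(alive,v2) N0.N1=(dead,v2) N0.N2=(alive,v0)
Op 10: gossip N0<->N2 -> N0.N0=(alive,v2) N0.N1=(dead,v2) N0.N2=(alive,v0) | N2.N0=(alive,v2) N2.N1=(dead,v2) N2.N2=(alive,v0)

Answer: alive 2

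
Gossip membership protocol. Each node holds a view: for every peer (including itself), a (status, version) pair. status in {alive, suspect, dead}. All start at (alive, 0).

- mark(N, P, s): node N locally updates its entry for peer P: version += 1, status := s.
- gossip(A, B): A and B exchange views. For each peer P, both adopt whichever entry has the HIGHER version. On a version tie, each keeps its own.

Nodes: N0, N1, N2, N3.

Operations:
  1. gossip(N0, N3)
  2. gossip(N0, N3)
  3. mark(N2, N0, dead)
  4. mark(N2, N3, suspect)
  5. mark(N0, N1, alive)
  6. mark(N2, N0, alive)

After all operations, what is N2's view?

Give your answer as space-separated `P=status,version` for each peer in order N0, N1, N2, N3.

Answer: N0=alive,2 N1=alive,0 N2=alive,0 N3=suspect,1

Derivation:
Op 1: gossip N0<->N3 -> N0.N0=(alive,v0) N0.N1=(alive,v0) N0.N2=(alive,v0) N0.N3=(alive,v0) | N3.N0=(alive,v0) N3.N1=(alive,v0) N3.N2=(alive,v0) N3.N3=(alive,v0)
Op 2: gossip N0<->N3 -> N0.N0=(alive,v0) N0.N1=(alive,v0) N0.N2=(alive,v0) N0.N3=(alive,v0) | N3.N0=(alive,v0) N3.N1=(alive,v0) N3.N2=(alive,v0) N3.N3=(alive,v0)
Op 3: N2 marks N0=dead -> (dead,v1)
Op 4: N2 marks N3=suspect -> (suspect,v1)
Op 5: N0 marks N1=alive -> (alive,v1)
Op 6: N2 marks N0=alive -> (alive,v2)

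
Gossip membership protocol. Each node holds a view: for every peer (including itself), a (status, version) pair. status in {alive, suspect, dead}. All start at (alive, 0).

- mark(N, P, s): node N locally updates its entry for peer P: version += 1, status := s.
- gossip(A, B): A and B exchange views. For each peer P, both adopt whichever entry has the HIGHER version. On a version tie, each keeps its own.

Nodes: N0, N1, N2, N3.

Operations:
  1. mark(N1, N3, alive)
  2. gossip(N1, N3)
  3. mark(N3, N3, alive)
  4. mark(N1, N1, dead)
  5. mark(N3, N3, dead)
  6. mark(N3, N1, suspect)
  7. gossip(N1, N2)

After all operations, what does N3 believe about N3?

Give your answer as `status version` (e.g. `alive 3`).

Answer: dead 3

Derivation:
Op 1: N1 marks N3=alive -> (alive,v1)
Op 2: gossip N1<->N3 -> N1.N0=(alive,v0) N1.N1=(alive,v0) N1.N2=(alive,v0) N1.N3=(alive,v1) | N3.N0=(alive,v0) N3.N1=(alive,v0) N3.N2=(alive,v0) N3.N3=(alive,v1)
Op 3: N3 marks N3=alive -> (alive,v2)
Op 4: N1 marks N1=dead -> (dead,v1)
Op 5: N3 marks N3=dead -> (dead,v3)
Op 6: N3 marks N1=suspect -> (suspect,v1)
Op 7: gossip N1<->N2 -> N1.N0=(alive,v0) N1.N1=(dead,v1) N1.N2=(alive,v0) N1.N3=(alive,v1) | N2.N0=(alive,v0) N2.N1=(dead,v1) N2.N2=(alive,v0) N2.N3=(alive,v1)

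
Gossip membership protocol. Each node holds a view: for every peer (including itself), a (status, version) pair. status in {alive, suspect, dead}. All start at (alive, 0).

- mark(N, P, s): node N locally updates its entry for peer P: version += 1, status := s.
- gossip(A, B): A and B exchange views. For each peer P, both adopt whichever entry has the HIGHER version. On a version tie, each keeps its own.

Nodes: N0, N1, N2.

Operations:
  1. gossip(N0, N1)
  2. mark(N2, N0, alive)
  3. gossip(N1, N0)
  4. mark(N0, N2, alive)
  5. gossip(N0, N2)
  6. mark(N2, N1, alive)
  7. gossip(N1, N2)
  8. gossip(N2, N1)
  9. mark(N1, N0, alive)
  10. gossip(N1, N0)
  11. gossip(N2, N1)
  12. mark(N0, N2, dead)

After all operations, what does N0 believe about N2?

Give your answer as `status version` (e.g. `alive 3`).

Op 1: gossip N0<->N1 -> N0.N0=(alive,v0) N0.N1=(alive,v0) N0.N2=(alive,v0) | N1.N0=(alive,v0) N1.N1=(alive,v0) N1.N2=(alive,v0)
Op 2: N2 marks N0=alive -> (alive,v1)
Op 3: gossip N1<->N0 -> N1.N0=(alive,v0) N1.N1=(alive,v0) N1.N2=(alive,v0) | N0.N0=(alive,v0) N0.N1=(alive,v0) N0.N2=(alive,v0)
Op 4: N0 marks N2=alive -> (alive,v1)
Op 5: gossip N0<->N2 -> N0.N0=(alive,v1) N0.N1=(alive,v0) N0.N2=(alive,v1) | N2.N0=(alive,v1) N2.N1=(alive,v0) N2.N2=(alive,v1)
Op 6: N2 marks N1=alive -> (alive,v1)
Op 7: gossip N1<->N2 -> N1.N0=(alive,v1) N1.N1=(alive,v1) N1.N2=(alive,v1) | N2.N0=(alive,v1) N2.N1=(alive,v1) N2.N2=(alive,v1)
Op 8: gossip N2<->N1 -> N2.N0=(alive,v1) N2.N1=(alive,v1) N2.N2=(alive,v1) | N1.N0=(alive,v1) N1.N1=(alive,v1) N1.N2=(alive,v1)
Op 9: N1 marks N0=alive -> (alive,v2)
Op 10: gossip N1<->N0 -> N1.N0=(alive,v2) N1.N1=(alive,v1) N1.N2=(alive,v1) | N0.N0=(alive,v2) N0.N1=(alive,v1) N0.N2=(alive,v1)
Op 11: gossip N2<->N1 -> N2.N0=(alive,v2) N2.N1=(alive,v1) N2.N2=(alive,v1) | N1.N0=(alive,v2) N1.N1=(alive,v1) N1.N2=(alive,v1)
Op 12: N0 marks N2=dead -> (dead,v2)

Answer: dead 2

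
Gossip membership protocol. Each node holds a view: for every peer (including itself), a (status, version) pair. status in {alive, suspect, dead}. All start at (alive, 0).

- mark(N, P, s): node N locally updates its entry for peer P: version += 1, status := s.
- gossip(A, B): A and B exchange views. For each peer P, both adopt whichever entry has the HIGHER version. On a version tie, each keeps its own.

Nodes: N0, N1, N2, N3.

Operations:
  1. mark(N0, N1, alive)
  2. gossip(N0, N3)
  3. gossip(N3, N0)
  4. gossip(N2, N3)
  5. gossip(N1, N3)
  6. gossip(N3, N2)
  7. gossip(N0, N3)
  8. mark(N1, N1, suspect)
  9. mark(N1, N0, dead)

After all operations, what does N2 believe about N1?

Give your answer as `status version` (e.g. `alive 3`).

Op 1: N0 marks N1=alive -> (alive,v1)
Op 2: gossip N0<->N3 -> N0.N0=(alive,v0) N0.N1=(alive,v1) N0.N2=(alive,v0) N0.N3=(alive,v0) | N3.N0=(alive,v0) N3.N1=(alive,v1) N3.N2=(alive,v0) N3.N3=(alive,v0)
Op 3: gossip N3<->N0 -> N3.N0=(alive,v0) N3.N1=(alive,v1) N3.N2=(alive,v0) N3.N3=(alive,v0) | N0.N0=(alive,v0) N0.N1=(alive,v1) N0.N2=(alive,v0) N0.N3=(alive,v0)
Op 4: gossip N2<->N3 -> N2.N0=(alive,v0) N2.N1=(alive,v1) N2.N2=(alive,v0) N2.N3=(alive,v0) | N3.N0=(alive,v0) N3.N1=(alive,v1) N3.N2=(alive,v0) N3.N3=(alive,v0)
Op 5: gossip N1<->N3 -> N1.N0=(alive,v0) N1.N1=(alive,v1) N1.N2=(alive,v0) N1.N3=(alive,v0) | N3.N0=(alive,v0) N3.N1=(alive,v1) N3.N2=(alive,v0) N3.N3=(alive,v0)
Op 6: gossip N3<->N2 -> N3.N0=(alive,v0) N3.N1=(alive,v1) N3.N2=(alive,v0) N3.N3=(alive,v0) | N2.N0=(alive,v0) N2.N1=(alive,v1) N2.N2=(alive,v0) N2.N3=(alive,v0)
Op 7: gossip N0<->N3 -> N0.N0=(alive,v0) N0.N1=(alive,v1) N0.N2=(alive,v0) N0.N3=(alive,v0) | N3.N0=(alive,v0) N3.N1=(alive,v1) N3.N2=(alive,v0) N3.N3=(alive,v0)
Op 8: N1 marks N1=suspect -> (suspect,v2)
Op 9: N1 marks N0=dead -> (dead,v1)

Answer: alive 1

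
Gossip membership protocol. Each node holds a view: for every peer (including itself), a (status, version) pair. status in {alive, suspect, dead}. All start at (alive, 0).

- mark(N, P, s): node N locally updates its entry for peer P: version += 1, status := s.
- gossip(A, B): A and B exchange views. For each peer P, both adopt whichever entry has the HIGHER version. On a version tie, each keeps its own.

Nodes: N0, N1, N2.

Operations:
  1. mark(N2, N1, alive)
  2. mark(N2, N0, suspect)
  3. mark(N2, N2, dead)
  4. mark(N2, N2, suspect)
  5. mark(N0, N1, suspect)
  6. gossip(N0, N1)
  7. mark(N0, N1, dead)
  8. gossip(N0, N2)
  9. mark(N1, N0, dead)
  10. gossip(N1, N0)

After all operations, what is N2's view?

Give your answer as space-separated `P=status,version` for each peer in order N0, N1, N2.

Answer: N0=suspect,1 N1=dead,2 N2=suspect,2

Derivation:
Op 1: N2 marks N1=alive -> (alive,v1)
Op 2: N2 marks N0=suspect -> (suspect,v1)
Op 3: N2 marks N2=dead -> (dead,v1)
Op 4: N2 marks N2=suspect -> (suspect,v2)
Op 5: N0 marks N1=suspect -> (suspect,v1)
Op 6: gossip N0<->N1 -> N0.N0=(alive,v0) N0.N1=(suspect,v1) N0.N2=(alive,v0) | N1.N0=(alive,v0) N1.N1=(suspect,v1) N1.N2=(alive,v0)
Op 7: N0 marks N1=dead -> (dead,v2)
Op 8: gossip N0<->N2 -> N0.N0=(suspect,v1) N0.N1=(dead,v2) N0.N2=(suspect,v2) | N2.N0=(suspect,v1) N2.N1=(dead,v2) N2.N2=(suspect,v2)
Op 9: N1 marks N0=dead -> (dead,v1)
Op 10: gossip N1<->N0 -> N1.N0=(dead,v1) N1.N1=(dead,v2) N1.N2=(suspect,v2) | N0.N0=(suspect,v1) N0.N1=(dead,v2) N0.N2=(suspect,v2)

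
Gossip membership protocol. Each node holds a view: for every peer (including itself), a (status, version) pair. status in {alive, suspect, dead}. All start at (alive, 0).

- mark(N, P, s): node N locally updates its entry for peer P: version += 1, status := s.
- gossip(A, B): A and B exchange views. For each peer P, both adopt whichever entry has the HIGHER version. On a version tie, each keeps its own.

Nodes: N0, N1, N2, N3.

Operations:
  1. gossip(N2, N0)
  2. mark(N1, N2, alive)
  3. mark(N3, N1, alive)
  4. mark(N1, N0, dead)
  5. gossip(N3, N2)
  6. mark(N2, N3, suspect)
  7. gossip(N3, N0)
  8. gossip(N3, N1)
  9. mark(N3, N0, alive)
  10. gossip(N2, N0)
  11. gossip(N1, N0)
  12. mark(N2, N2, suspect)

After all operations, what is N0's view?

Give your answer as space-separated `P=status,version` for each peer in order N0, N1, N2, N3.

Op 1: gossip N2<->N0 -> N2.N0=(alive,v0) N2.N1=(alive,v0) N2.N2=(alive,v0) N2.N3=(alive,v0) | N0.N0=(alive,v0) N0.N1=(alive,v0) N0.N2=(alive,v0) N0.N3=(alive,v0)
Op 2: N1 marks N2=alive -> (alive,v1)
Op 3: N3 marks N1=alive -> (alive,v1)
Op 4: N1 marks N0=dead -> (dead,v1)
Op 5: gossip N3<->N2 -> N3.N0=(alive,v0) N3.N1=(alive,v1) N3.N2=(alive,v0) N3.N3=(alive,v0) | N2.N0=(alive,v0) N2.N1=(alive,v1) N2.N2=(alive,v0) N2.N3=(alive,v0)
Op 6: N2 marks N3=suspect -> (suspect,v1)
Op 7: gossip N3<->N0 -> N3.N0=(alive,v0) N3.N1=(alive,v1) N3.N2=(alive,v0) N3.N3=(alive,v0) | N0.N0=(alive,v0) N0.N1=(alive,v1) N0.N2=(alive,v0) N0.N3=(alive,v0)
Op 8: gossip N3<->N1 -> N3.N0=(dead,v1) N3.N1=(alive,v1) N3.N2=(alive,v1) N3.N3=(alive,v0) | N1.N0=(dead,v1) N1.N1=(alive,v1) N1.N2=(alive,v1) N1.N3=(alive,v0)
Op 9: N3 marks N0=alive -> (alive,v2)
Op 10: gossip N2<->N0 -> N2.N0=(alive,v0) N2.N1=(alive,v1) N2.N2=(alive,v0) N2.N3=(suspect,v1) | N0.N0=(alive,v0) N0.N1=(alive,v1) N0.N2=(alive,v0) N0.N3=(suspect,v1)
Op 11: gossip N1<->N0 -> N1.N0=(dead,v1) N1.N1=(alive,v1) N1.N2=(alive,v1) N1.N3=(suspect,v1) | N0.N0=(dead,v1) N0.N1=(alive,v1) N0.N2=(alive,v1) N0.N3=(suspect,v1)
Op 12: N2 marks N2=suspect -> (suspect,v1)

Answer: N0=dead,1 N1=alive,1 N2=alive,1 N3=suspect,1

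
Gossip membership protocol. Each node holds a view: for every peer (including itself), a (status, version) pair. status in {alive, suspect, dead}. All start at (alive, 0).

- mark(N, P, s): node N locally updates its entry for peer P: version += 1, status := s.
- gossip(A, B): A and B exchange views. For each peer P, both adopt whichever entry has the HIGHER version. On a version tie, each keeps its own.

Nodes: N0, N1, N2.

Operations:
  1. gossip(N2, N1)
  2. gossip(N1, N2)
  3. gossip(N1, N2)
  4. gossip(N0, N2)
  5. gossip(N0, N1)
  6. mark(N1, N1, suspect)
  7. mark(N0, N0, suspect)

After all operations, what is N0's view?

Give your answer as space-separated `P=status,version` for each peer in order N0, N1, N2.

Op 1: gossip N2<->N1 -> N2.N0=(alive,v0) N2.N1=(alive,v0) N2.N2=(alive,v0) | N1.N0=(alive,v0) N1.N1=(alive,v0) N1.N2=(alive,v0)
Op 2: gossip N1<->N2 -> N1.N0=(alive,v0) N1.N1=(alive,v0) N1.N2=(alive,v0) | N2.N0=(alive,v0) N2.N1=(alive,v0) N2.N2=(alive,v0)
Op 3: gossip N1<->N2 -> N1.N0=(alive,v0) N1.N1=(alive,v0) N1.N2=(alive,v0) | N2.N0=(alive,v0) N2.N1=(alive,v0) N2.N2=(alive,v0)
Op 4: gossip N0<->N2 -> N0.N0=(alive,v0) N0.N1=(alive,v0) N0.N2=(alive,v0) | N2.N0=(alive,v0) N2.N1=(alive,v0) N2.N2=(alive,v0)
Op 5: gossip N0<->N1 -> N0.N0=(alive,v0) N0.N1=(alive,v0) N0.N2=(alive,v0) | N1.N0=(alive,v0) N1.N1=(alive,v0) N1.N2=(alive,v0)
Op 6: N1 marks N1=suspect -> (suspect,v1)
Op 7: N0 marks N0=suspect -> (suspect,v1)

Answer: N0=suspect,1 N1=alive,0 N2=alive,0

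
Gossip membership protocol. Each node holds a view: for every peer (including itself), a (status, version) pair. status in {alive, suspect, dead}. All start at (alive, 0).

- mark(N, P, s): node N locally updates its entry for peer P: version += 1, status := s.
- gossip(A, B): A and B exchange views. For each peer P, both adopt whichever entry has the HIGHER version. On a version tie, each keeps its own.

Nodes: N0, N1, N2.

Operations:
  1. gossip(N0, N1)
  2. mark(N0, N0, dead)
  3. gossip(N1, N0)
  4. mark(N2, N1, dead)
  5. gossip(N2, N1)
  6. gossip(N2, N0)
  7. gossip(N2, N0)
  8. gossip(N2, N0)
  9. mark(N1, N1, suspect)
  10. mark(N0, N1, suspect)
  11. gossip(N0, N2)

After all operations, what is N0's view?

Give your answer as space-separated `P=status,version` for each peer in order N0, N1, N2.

Answer: N0=dead,1 N1=suspect,2 N2=alive,0

Derivation:
Op 1: gossip N0<->N1 -> N0.N0=(alive,v0) N0.N1=(alive,v0) N0.N2=(alive,v0) | N1.N0=(alive,v0) N1.N1=(alive,v0) N1.N2=(alive,v0)
Op 2: N0 marks N0=dead -> (dead,v1)
Op 3: gossip N1<->N0 -> N1.N0=(dead,v1) N1.N1=(alive,v0) N1.N2=(alive,v0) | N0.N0=(dead,v1) N0.N1=(alive,v0) N0.N2=(alive,v0)
Op 4: N2 marks N1=dead -> (dead,v1)
Op 5: gossip N2<->N1 -> N2.N0=(dead,v1) N2.N1=(dead,v1) N2.N2=(alive,v0) | N1.N0=(dead,v1) N1.N1=(dead,v1) N1.N2=(alive,v0)
Op 6: gossip N2<->N0 -> N2.N0=(dead,v1) N2.N1=(dead,v1) N2.N2=(alive,v0) | N0.N0=(dead,v1) N0.N1=(dead,v1) N0.N2=(alive,v0)
Op 7: gossip N2<->N0 -> N2.N0=(dead,v1) N2.N1=(dead,v1) N2.N2=(alive,v0) | N0.N0=(dead,v1) N0.N1=(dead,v1) N0.N2=(alive,v0)
Op 8: gossip N2<->N0 -> N2.N0=(dead,v1) N2.N1=(dead,v1) N2.N2=(alive,v0) | N0.N0=(dead,v1) N0.N1=(dead,v1) N0.N2=(alive,v0)
Op 9: N1 marks N1=suspect -> (suspect,v2)
Op 10: N0 marks N1=suspect -> (suspect,v2)
Op 11: gossip N0<->N2 -> N0.N0=(dead,v1) N0.N1=(suspect,v2) N0.N2=(alive,v0) | N2.N0=(dead,v1) N2.N1=(suspect,v2) N2.N2=(alive,v0)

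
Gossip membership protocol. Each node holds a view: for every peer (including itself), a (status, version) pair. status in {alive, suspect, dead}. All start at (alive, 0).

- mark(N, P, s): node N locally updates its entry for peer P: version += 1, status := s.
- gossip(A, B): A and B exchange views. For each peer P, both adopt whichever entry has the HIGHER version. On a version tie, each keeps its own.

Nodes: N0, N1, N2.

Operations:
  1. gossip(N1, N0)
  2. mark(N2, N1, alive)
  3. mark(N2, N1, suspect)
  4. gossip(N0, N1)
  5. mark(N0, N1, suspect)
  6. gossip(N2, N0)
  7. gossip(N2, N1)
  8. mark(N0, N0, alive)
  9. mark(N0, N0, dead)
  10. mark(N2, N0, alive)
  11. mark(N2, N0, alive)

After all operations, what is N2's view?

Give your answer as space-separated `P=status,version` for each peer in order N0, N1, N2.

Answer: N0=alive,2 N1=suspect,2 N2=alive,0

Derivation:
Op 1: gossip N1<->N0 -> N1.N0=(alive,v0) N1.N1=(alive,v0) N1.N2=(alive,v0) | N0.N0=(alive,v0) N0.N1=(alive,v0) N0.N2=(alive,v0)
Op 2: N2 marks N1=alive -> (alive,v1)
Op 3: N2 marks N1=suspect -> (suspect,v2)
Op 4: gossip N0<->N1 -> N0.N0=(alive,v0) N0.N1=(alive,v0) N0.N2=(alive,v0) | N1.N0=(alive,v0) N1.N1=(alive,v0) N1.N2=(alive,v0)
Op 5: N0 marks N1=suspect -> (suspect,v1)
Op 6: gossip N2<->N0 -> N2.N0=(alive,v0) N2.N1=(suspect,v2) N2.N2=(alive,v0) | N0.N0=(alive,v0) N0.N1=(suspect,v2) N0.N2=(alive,v0)
Op 7: gossip N2<->N1 -> N2.N0=(alive,v0) N2.N1=(suspect,v2) N2.N2=(alive,v0) | N1.N0=(alive,v0) N1.N1=(suspect,v2) N1.N2=(alive,v0)
Op 8: N0 marks N0=alive -> (alive,v1)
Op 9: N0 marks N0=dead -> (dead,v2)
Op 10: N2 marks N0=alive -> (alive,v1)
Op 11: N2 marks N0=alive -> (alive,v2)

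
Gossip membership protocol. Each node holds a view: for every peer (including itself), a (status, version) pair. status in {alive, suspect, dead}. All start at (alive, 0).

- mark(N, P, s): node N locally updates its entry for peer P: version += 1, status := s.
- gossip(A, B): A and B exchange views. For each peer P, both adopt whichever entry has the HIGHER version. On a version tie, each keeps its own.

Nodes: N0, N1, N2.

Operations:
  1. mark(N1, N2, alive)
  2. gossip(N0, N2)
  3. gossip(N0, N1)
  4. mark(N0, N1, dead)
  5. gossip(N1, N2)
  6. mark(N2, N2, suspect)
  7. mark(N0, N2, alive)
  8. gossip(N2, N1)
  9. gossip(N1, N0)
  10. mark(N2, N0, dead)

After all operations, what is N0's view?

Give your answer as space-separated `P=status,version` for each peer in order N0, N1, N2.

Answer: N0=alive,0 N1=dead,1 N2=alive,2

Derivation:
Op 1: N1 marks N2=alive -> (alive,v1)
Op 2: gossip N0<->N2 -> N0.N0=(alive,v0) N0.N1=(alive,v0) N0.N2=(alive,v0) | N2.N0=(alive,v0) N2.N1=(alive,v0) N2.N2=(alive,v0)
Op 3: gossip N0<->N1 -> N0.N0=(alive,v0) N0.N1=(alive,v0) N0.N2=(alive,v1) | N1.N0=(alive,v0) N1.N1=(alive,v0) N1.N2=(alive,v1)
Op 4: N0 marks N1=dead -> (dead,v1)
Op 5: gossip N1<->N2 -> N1.N0=(alive,v0) N1.N1=(alive,v0) N1.N2=(alive,v1) | N2.N0=(alive,v0) N2.N1=(alive,v0) N2.N2=(alive,v1)
Op 6: N2 marks N2=suspect -> (suspect,v2)
Op 7: N0 marks N2=alive -> (alive,v2)
Op 8: gossip N2<->N1 -> N2.N0=(alive,v0) N2.N1=(alive,v0) N2.N2=(suspect,v2) | N1.N0=(alive,v0) N1.N1=(alive,v0) N1.N2=(suspect,v2)
Op 9: gossip N1<->N0 -> N1.N0=(alive,v0) N1.N1=(dead,v1) N1.N2=(suspect,v2) | N0.N0=(alive,v0) N0.N1=(dead,v1) N0.N2=(alive,v2)
Op 10: N2 marks N0=dead -> (dead,v1)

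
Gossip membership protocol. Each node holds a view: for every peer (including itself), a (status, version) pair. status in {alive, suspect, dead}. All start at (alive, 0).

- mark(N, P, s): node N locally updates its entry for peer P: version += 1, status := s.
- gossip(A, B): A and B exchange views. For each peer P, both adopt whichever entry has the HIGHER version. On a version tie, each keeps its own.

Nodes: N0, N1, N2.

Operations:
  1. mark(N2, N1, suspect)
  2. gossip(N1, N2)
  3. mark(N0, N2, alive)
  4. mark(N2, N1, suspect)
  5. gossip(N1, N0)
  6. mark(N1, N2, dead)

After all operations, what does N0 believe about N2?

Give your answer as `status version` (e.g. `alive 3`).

Answer: alive 1

Derivation:
Op 1: N2 marks N1=suspect -> (suspect,v1)
Op 2: gossip N1<->N2 -> N1.N0=(alive,v0) N1.N1=(suspect,v1) N1.N2=(alive,v0) | N2.N0=(alive,v0) N2.N1=(suspect,v1) N2.N2=(alive,v0)
Op 3: N0 marks N2=alive -> (alive,v1)
Op 4: N2 marks N1=suspect -> (suspect,v2)
Op 5: gossip N1<->N0 -> N1.N0=(alive,v0) N1.N1=(suspect,v1) N1.N2=(alive,v1) | N0.N0=(alive,v0) N0.N1=(suspect,v1) N0.N2=(alive,v1)
Op 6: N1 marks N2=dead -> (dead,v2)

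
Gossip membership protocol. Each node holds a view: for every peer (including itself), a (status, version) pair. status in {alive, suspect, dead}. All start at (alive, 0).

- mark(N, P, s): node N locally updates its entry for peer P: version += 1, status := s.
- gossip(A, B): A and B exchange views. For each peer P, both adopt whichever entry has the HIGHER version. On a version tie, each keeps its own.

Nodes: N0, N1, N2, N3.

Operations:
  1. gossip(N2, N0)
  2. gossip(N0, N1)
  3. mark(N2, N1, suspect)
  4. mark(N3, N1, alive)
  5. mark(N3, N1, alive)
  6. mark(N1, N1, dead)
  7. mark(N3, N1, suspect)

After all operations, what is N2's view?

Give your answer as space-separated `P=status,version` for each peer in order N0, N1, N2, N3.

Answer: N0=alive,0 N1=suspect,1 N2=alive,0 N3=alive,0

Derivation:
Op 1: gossip N2<->N0 -> N2.N0=(alive,v0) N2.N1=(alive,v0) N2.N2=(alive,v0) N2.N3=(alive,v0) | N0.N0=(alive,v0) N0.N1=(alive,v0) N0.N2=(alive,v0) N0.N3=(alive,v0)
Op 2: gossip N0<->N1 -> N0.N0=(alive,v0) N0.N1=(alive,v0) N0.N2=(alive,v0) N0.N3=(alive,v0) | N1.N0=(alive,v0) N1.N1=(alive,v0) N1.N2=(alive,v0) N1.N3=(alive,v0)
Op 3: N2 marks N1=suspect -> (suspect,v1)
Op 4: N3 marks N1=alive -> (alive,v1)
Op 5: N3 marks N1=alive -> (alive,v2)
Op 6: N1 marks N1=dead -> (dead,v1)
Op 7: N3 marks N1=suspect -> (suspect,v3)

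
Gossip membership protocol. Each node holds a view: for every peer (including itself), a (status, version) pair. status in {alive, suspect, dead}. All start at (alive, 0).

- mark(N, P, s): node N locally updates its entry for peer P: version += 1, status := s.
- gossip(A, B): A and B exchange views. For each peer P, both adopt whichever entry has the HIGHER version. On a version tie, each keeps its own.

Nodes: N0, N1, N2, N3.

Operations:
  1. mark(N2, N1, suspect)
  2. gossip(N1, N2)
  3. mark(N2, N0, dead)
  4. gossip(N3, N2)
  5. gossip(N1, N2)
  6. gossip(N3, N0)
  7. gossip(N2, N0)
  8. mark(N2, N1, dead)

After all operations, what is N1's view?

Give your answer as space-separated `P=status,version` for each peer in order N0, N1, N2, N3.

Answer: N0=dead,1 N1=suspect,1 N2=alive,0 N3=alive,0

Derivation:
Op 1: N2 marks N1=suspect -> (suspect,v1)
Op 2: gossip N1<->N2 -> N1.N0=(alive,v0) N1.N1=(suspect,v1) N1.N2=(alive,v0) N1.N3=(alive,v0) | N2.N0=(alive,v0) N2.N1=(suspect,v1) N2.N2=(alive,v0) N2.N3=(alive,v0)
Op 3: N2 marks N0=dead -> (dead,v1)
Op 4: gossip N3<->N2 -> N3.N0=(dead,v1) N3.N1=(suspect,v1) N3.N2=(alive,v0) N3.N3=(alive,v0) | N2.N0=(dead,v1) N2.N1=(suspect,v1) N2.N2=(alive,v0) N2.N3=(alive,v0)
Op 5: gossip N1<->N2 -> N1.N0=(dead,v1) N1.N1=(suspect,v1) N1.N2=(alive,v0) N1.N3=(alive,v0) | N2.N0=(dead,v1) N2.N1=(suspect,v1) N2.N2=(alive,v0) N2.N3=(alive,v0)
Op 6: gossip N3<->N0 -> N3.N0=(dead,v1) N3.N1=(suspect,v1) N3.N2=(alive,v0) N3.N3=(alive,v0) | N0.N0=(dead,v1) N0.N1=(suspect,v1) N0.N2=(alive,v0) N0.N3=(alive,v0)
Op 7: gossip N2<->N0 -> N2.N0=(dead,v1) N2.N1=(suspect,v1) N2.N2=(alive,v0) N2.N3=(alive,v0) | N0.N0=(dead,v1) N0.N1=(suspect,v1) N0.N2=(alive,v0) N0.N3=(alive,v0)
Op 8: N2 marks N1=dead -> (dead,v2)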